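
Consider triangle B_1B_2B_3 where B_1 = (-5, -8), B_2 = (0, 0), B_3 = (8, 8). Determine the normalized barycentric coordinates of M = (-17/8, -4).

Signed area of the reference triangle: [B_1B_2B_3] = ½·((-5)·(0−8) + 0·(8−(-8)) + 8·(-8−0)) = ½·(40 + 0 − 64) = -12.
[MB_2B_3] = ½·((-17/8)·(0−8) + 0·(8−(-4)) + 8·(-4−0)) = ½·(17 + 0 − 32) = -15/2, so the B_1-coordinate is (-15/2)/(-12) = 5/8.
[B_1MB_3] = ½·((-5)·(-4−8) + (-17/8)·(8−(-8)) + 8·(-8−(-4))) = ½·(60 − 34 − 32) = -3, so the B_2-coordinate is 1/4.
[B_1B_2M] = ½·((-5)·(0−(-4)) + 0·(-4−(-8)) + (-17/8)·(-8−0)) = ½·(-20 + 0 + 17) = -3/2, so the B_3-coordinate is 1/8.
Check: 5/8 + 1/4 + 1/8 = 1.

(5/8, 1/4, 1/8)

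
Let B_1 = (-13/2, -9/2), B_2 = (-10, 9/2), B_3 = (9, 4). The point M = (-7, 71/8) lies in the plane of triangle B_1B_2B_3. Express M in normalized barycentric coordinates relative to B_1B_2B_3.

(-1/2, 5/4, 1/4)

Signed area of the reference triangle: [B_1B_2B_3] = ½·((-13/2)·(9/2−4) + (-10)·(4−(-9/2)) + 9·(-9/2−(9/2))) = ½·(-13/4 − 85 − 81) = -677/8.
[MB_2B_3] = ½·((-7)·(9/2−4) + (-10)·(4−(71/8)) + 9·(71/8−(9/2))) = ½·(-7/2 + 195/4 + 315/8) = 677/16, so the B_1-coordinate is (677/16)/(-677/8) = -1/2.
[B_1MB_3] = ½·((-13/2)·(71/8−4) + (-7)·(4−(-9/2)) + 9·(-9/2−(71/8))) = ½·(-507/16 − 119/2 − 963/8) = -3385/32, so the B_2-coordinate is 5/4.
[B_1B_2M] = ½·((-13/2)·(9/2−(71/8)) + (-10)·(71/8−(-9/2)) + (-7)·(-9/2−(9/2))) = ½·(455/16 − 535/4 + 63) = -677/32, so the B_3-coordinate is 1/4.
Check: -1/2 + 5/4 + 1/4 = 1.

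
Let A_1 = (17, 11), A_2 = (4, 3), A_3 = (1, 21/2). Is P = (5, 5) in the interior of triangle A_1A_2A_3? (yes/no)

Barycentric coordinates of P: (1/9, 20/27, 4/27).
The three coordinates are positive, positive, positive; a point is interior exactly when all three are positive.

yes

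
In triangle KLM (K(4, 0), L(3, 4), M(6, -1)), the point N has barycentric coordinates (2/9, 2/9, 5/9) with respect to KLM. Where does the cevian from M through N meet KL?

(7/2, 2)

Line MN meets KL where the M-coordinate vanishes; zeroing N's M-weight and renormalizing leaves K, L-weights 2/9 : 2/9 → (1/2, 1/2).
So J = (1/2)·K + (1/2)·L = (7/2, 2).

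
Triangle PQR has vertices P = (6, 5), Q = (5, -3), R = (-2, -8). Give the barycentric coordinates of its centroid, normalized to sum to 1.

The centroid is the average of the vertices, so each weight is 1/3.

(1/3, 1/3, 1/3)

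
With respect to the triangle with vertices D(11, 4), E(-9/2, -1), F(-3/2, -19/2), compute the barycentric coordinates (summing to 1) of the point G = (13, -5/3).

Signed area of the reference triangle: [DEF] = ½·(11·(-1−(-19/2)) + (-9/2)·(-19/2−4) + (-3/2)·(4−(-1))) = ½·(187/2 + 243/4 − 15/2) = 587/8.
[GEF] = ½·(13·(-1−(-19/2)) + (-9/2)·(-19/2−(-5/3)) + (-3/2)·(-5/3−(-1))) = ½·(221/2 + 141/4 + 1) = 587/8, so the D-coordinate is (587/8)/(587/8) = 1.
[DGF] = ½·(11·(-5/3−(-19/2)) + 13·(-19/2−4) + (-3/2)·(4−(-5/3))) = ½·(517/6 − 351/2 − 17/2) = -587/12, so the E-coordinate is -2/3.
[DEG] = ½·(11·(-1−(-5/3)) + (-9/2)·(-5/3−4) + 13·(4−(-1))) = ½·(22/3 + 51/2 + 65) = 587/12, so the F-coordinate is 2/3.

(1, -2/3, 2/3)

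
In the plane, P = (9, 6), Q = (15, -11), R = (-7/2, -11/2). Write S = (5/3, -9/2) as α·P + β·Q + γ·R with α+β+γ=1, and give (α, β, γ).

Signed area of the reference triangle: [PQR] = ½·(9·(-11−(-11/2)) + 15·(-11/2−6) + (-7/2)·(6−(-11))) = ½·(-99/2 − 345/2 − 119/2) = -563/4.
[SQR] = ½·((5/3)·(-11−(-11/2)) + 15·(-11/2−(-9/2)) + (-7/2)·(-9/2−(-11))) = ½·(-55/6 − 15 − 91/4) = -563/24, so the P-coordinate is (-563/24)/(-563/4) = 1/6.
[PSR] = ½·(9·(-9/2−(-11/2)) + (5/3)·(-11/2−6) + (-7/2)·(6−(-9/2))) = ½·(9 − 115/6 − 147/4) = -563/24, so the Q-coordinate is 1/6.
[PQS] = ½·(9·(-11−(-9/2)) + 15·(-9/2−6) + (5/3)·(6−(-11))) = ½·(-117/2 − 315/2 + 85/3) = -563/6, so the R-coordinate is 2/3.
Check: 1/6 + 1/6 + 2/3 = 1.

(1/6, 1/6, 2/3)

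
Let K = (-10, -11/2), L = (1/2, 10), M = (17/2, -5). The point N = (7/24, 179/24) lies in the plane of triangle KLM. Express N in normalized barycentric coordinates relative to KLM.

(1/12, 5/6, 1/12)

Signed area of the reference triangle: [KLM] = ½·((-10)·(10−(-5)) + (1/2)·(-5−(-11/2)) + (17/2)·(-11/2−10)) = ½·(-150 + 1/4 − 527/4) = -563/4.
[NLM] = ½·((7/24)·(10−(-5)) + (1/2)·(-5−(179/24)) + (17/2)·(179/24−10)) = ½·(35/8 − 299/48 − 1037/48) = -563/48, so the K-coordinate is (-563/48)/(-563/4) = 1/12.
[KNM] = ½·((-10)·(179/24−(-5)) + (7/24)·(-5−(-11/2)) + (17/2)·(-11/2−(179/24))) = ½·(-1495/12 + 7/48 − 5287/48) = -2815/24, so the L-coordinate is 5/6.
[KLN] = ½·((-10)·(10−(179/24)) + (1/2)·(179/24−(-11/2)) + (7/24)·(-11/2−10)) = ½·(-305/12 + 311/48 − 217/48) = -563/48, so the M-coordinate is 1/12.
Check: 1/12 + 5/6 + 1/12 = 1.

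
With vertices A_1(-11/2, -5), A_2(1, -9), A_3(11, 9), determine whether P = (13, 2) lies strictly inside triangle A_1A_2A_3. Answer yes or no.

Barycentric coordinates of P: (-106/157, 287/314, 239/314).
The three coordinates are negative, positive, positive; a point is interior exactly when all three are positive.

no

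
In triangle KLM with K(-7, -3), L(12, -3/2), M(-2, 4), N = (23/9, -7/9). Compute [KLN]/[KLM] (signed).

[KLM] = ½·((-7)·(-3/2−4) + 12·(4−(-3)) + (-2)·(-3−(-3/2))) = ½·(77/2 + 84 + 3) = 251/4.
[KLN] = ½·((-7)·(-3/2−(-7/9)) + 12·(-7/9−(-3)) + (23/9)·(-3−(-3/2))) = ½·(91/18 + 80/3 − 23/6) = 251/18, so the ratio is (251/18)/(251/4) = 2/9.

2/9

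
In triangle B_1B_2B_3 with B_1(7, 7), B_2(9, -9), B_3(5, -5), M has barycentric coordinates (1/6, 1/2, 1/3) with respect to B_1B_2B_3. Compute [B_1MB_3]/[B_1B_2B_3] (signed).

1/2

The signed ratio [B_1MB_3]/[B_1B_2B_3] equals the barycentric coordinate of M at vertex B_2, which is 1/2.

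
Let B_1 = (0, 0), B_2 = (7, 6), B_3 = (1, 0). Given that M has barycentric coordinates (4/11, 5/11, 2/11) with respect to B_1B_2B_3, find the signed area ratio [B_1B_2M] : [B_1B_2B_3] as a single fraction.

The signed ratio [B_1B_2M]/[B_1B_2B_3] equals the barycentric coordinate of M at vertex B_3, which is 2/11.

2/11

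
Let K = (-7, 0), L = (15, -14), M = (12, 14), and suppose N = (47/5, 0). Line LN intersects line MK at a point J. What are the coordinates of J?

Barycentric coordinates of N with respect to KLM: (1/5, 2/5, 2/5).
On side MK the L-coordinate is zero; dropping N's L-weight 2/5 and renormalizing the remaining 2/5 : 1/5 gives weights 2/3, 1/3 on M, K.
J = (2/3)·(12, 14) + (1/3)·(-7, 0) = (17/3, 28/3).

(17/3, 28/3)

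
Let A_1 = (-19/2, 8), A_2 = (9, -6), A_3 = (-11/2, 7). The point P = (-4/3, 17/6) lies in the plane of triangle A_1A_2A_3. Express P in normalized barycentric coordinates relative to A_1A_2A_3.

Signed area of the reference triangle: [A_1A_2A_3] = ½·((-19/2)·(-6−7) + 9·(7−8) + (-11/2)·(8−(-6))) = ½·(247/2 − 9 − 77) = 75/4.
[PA_2A_3] = ½·((-4/3)·(-6−7) + 9·(7−(17/6)) + (-11/2)·(17/6−(-6))) = ½·(52/3 + 75/2 − 583/12) = 25/8, so the A_1-coordinate is (25/8)/(75/4) = 1/6.
[A_1PA_3] = ½·((-19/2)·(17/6−7) + (-4/3)·(7−8) + (-11/2)·(8−(17/6))) = ½·(475/12 + 4/3 − 341/12) = 25/4, so the A_2-coordinate is 1/3.
[A_1A_2P] = ½·((-19/2)·(-6−(17/6)) + 9·(17/6−8) + (-4/3)·(8−(-6))) = ½·(1007/12 − 93/2 − 56/3) = 75/8, so the A_3-coordinate is 1/2.

(1/6, 1/3, 1/2)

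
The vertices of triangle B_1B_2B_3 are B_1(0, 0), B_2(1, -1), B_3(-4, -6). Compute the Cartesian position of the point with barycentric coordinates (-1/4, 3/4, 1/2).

M = (-1/4)·B_1 + (3/4)·B_2 + (1/2)·B_3.
x-coordinate: (-1/4)·0 + (3/4)·1 + (1/2)·(-4) = -5/4.
y-coordinate: (-1/4)·0 + (3/4)·(-1) + (1/2)·(-6) = -15/4.

(-5/4, -15/4)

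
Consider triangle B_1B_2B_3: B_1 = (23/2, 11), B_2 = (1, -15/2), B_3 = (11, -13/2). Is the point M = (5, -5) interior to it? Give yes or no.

yes

Barycentric coordinates of M: (42/349, 423/698, 191/698).
The three coordinates are positive, positive, positive; a point is interior exactly when all three are positive.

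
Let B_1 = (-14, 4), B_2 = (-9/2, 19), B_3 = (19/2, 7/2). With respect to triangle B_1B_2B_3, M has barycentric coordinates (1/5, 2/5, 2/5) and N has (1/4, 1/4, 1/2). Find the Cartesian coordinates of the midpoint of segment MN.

Barycentric coordinates of the midpoint are the average: (9/40, 13/40, 9/20).
Converting: (9/40)·B_1 + (13/40)·B_2 + (9/20)·B_3 = (-27/80, 173/20).

(-27/80, 173/20)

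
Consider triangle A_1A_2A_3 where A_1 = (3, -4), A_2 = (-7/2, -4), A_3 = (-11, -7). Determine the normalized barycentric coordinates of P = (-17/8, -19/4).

(1/2, 1/4, 1/4)

Signed area of the reference triangle: [A_1A_2A_3] = ½·(3·(-4−(-7)) + (-7/2)·(-7−(-4)) + (-11)·(-4−(-4))) = ½·(9 + 21/2 + 0) = 39/4.
[PA_2A_3] = ½·((-17/8)·(-4−(-7)) + (-7/2)·(-7−(-19/4)) + (-11)·(-19/4−(-4))) = ½·(-51/8 + 63/8 + 33/4) = 39/8, so the A_1-coordinate is (39/8)/(39/4) = 1/2.
[A_1PA_3] = ½·(3·(-19/4−(-7)) + (-17/8)·(-7−(-4)) + (-11)·(-4−(-19/4))) = ½·(27/4 + 51/8 − 33/4) = 39/16, so the A_2-coordinate is 1/4.
[A_1A_2P] = ½·(3·(-4−(-19/4)) + (-7/2)·(-19/4−(-4)) + (-17/8)·(-4−(-4))) = ½·(9/4 + 21/8 + 0) = 39/16, so the A_3-coordinate is 1/4.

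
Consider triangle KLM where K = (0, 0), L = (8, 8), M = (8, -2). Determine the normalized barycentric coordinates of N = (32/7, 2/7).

Signed area of the reference triangle: [KLM] = ½·(0·(8−(-2)) + 8·(-2−0) + 8·(0−8)) = ½·(0 − 16 − 64) = -40.
[NLM] = ½·((32/7)·(8−(-2)) + 8·(-2−(2/7)) + 8·(2/7−8)) = ½·(320/7 − 128/7 − 432/7) = -120/7, so the K-coordinate is (-120/7)/(-40) = 3/7.
[KNM] = ½·(0·(2/7−(-2)) + (32/7)·(-2−0) + 8·(0−(2/7))) = ½·(0 − 64/7 − 16/7) = -40/7, so the L-coordinate is 1/7.
[KLN] = ½·(0·(8−(2/7)) + 8·(2/7−0) + (32/7)·(0−8)) = ½·(0 + 16/7 − 256/7) = -120/7, so the M-coordinate is 3/7.

(3/7, 1/7, 3/7)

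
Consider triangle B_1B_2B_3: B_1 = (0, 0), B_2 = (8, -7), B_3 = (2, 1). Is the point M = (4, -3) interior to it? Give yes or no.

yes

Barycentric coordinates of M: (4/11, 5/11, 2/11).
The three coordinates are positive, positive, positive; a point is interior exactly when all three are positive.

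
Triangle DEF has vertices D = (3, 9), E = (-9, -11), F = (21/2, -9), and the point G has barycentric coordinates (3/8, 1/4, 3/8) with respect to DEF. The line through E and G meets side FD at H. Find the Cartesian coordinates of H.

(27/4, 0)

Line EG meets FD where the E-coordinate vanishes; zeroing G's E-weight and renormalizing leaves F, D-weights 3/8 : 3/8 → (1/2, 1/2).
So H = (1/2)·F + (1/2)·D = (27/4, 0).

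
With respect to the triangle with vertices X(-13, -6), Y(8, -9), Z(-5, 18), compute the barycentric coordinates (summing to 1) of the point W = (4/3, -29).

(5/6, 1, -5/6)

Signed area of the reference triangle: [XYZ] = ½·((-13)·(-9−18) + 8·(18−(-6)) + (-5)·(-6−(-9))) = ½·(351 + 192 − 15) = 264.
[WYZ] = ½·((4/3)·(-9−18) + 8·(18−(-29)) + (-5)·(-29−(-9))) = ½·(-36 + 376 + 100) = 220, so the X-coordinate is 220/264 = 5/6.
[XWZ] = ½·((-13)·(-29−18) + (4/3)·(18−(-6)) + (-5)·(-6−(-29))) = ½·(611 + 32 − 115) = 264, so the Y-coordinate is 1.
[XYW] = ½·((-13)·(-9−(-29)) + 8·(-29−(-6)) + (4/3)·(-6−(-9))) = ½·(-260 − 184 + 4) = -220, so the Z-coordinate is -5/6.
Check: 5/6 + 1 − 5/6 = 1.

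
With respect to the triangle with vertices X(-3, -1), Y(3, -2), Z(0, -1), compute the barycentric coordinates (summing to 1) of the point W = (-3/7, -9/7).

Signed area of the reference triangle: [XYZ] = ½·((-3)·(-2−(-1)) + 3·(-1−(-1)) + 0·(-1−(-2))) = ½·(3 + 0 + 0) = 3/2.
[WYZ] = ½·((-3/7)·(-2−(-1)) + 3·(-1−(-9/7)) + 0·(-9/7−(-2))) = ½·(3/7 + 6/7 + 0) = 9/14, so the X-coordinate is (9/14)/(3/2) = 3/7.
[XWZ] = ½·((-3)·(-9/7−(-1)) + (-3/7)·(-1−(-1)) + 0·(-1−(-9/7))) = ½·(6/7 + 0 + 0) = 3/7, so the Y-coordinate is 2/7.
[XYW] = ½·((-3)·(-2−(-9/7)) + 3·(-9/7−(-1)) + (-3/7)·(-1−(-2))) = ½·(15/7 − 6/7 − 3/7) = 3/7, so the Z-coordinate is 2/7.

(3/7, 2/7, 2/7)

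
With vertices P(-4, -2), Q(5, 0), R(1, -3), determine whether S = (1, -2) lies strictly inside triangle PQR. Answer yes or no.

Barycentric coordinates of S: (4/19, 5/19, 10/19).
The three coordinates are positive, positive, positive; a point is interior exactly when all three are positive.

yes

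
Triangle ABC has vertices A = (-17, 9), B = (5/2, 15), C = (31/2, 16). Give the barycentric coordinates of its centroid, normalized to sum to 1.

The centroid is the average of the vertices, so each weight is 1/3.

(1/3, 1/3, 1/3)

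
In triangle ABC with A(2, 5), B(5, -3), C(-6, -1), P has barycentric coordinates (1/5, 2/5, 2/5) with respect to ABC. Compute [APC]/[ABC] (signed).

2/5

The signed ratio [APC]/[ABC] equals the barycentric coordinate of P at vertex B, which is 2/5.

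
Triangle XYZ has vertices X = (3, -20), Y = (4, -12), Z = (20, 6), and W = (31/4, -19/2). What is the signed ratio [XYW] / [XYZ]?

1/4

[XYZ] = ½·(3·(-12−6) + 4·(6−(-20)) + 20·(-20−(-12))) = ½·(-54 + 104 − 160) = -55.
[XYW] = ½·(3·(-12−(-19/2)) + 4·(-19/2−(-20)) + (31/4)·(-20−(-12))) = ½·(-15/2 + 42 − 62) = -55/4, so the ratio is (-55/4)/(-55) = 1/4.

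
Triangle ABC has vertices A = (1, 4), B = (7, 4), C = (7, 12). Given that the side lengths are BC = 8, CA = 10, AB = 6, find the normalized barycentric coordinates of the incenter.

(1/3, 5/12, 1/4)

The incenter has barycentric coordinates proportional to the opposite side lengths: (8 : 10 : 6).
Normalizing by 8+10+6 = 24 gives (1/3, 5/12, 1/4).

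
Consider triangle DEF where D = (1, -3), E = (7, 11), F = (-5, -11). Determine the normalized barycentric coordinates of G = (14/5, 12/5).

Signed area of the reference triangle: [DEF] = ½·(1·(11−(-11)) + 7·(-11−(-3)) + (-5)·(-3−11)) = ½·(22 − 56 + 70) = 18.
[GEF] = ½·((14/5)·(11−(-11)) + 7·(-11−(12/5)) + (-5)·(12/5−11)) = ½·(308/5 − 469/5 + 43) = 27/5, so the D-coordinate is (27/5)/18 = 3/10.
[DGF] = ½·(1·(12/5−(-11)) + (14/5)·(-11−(-3)) + (-5)·(-3−(12/5))) = ½·(67/5 − 112/5 + 27) = 9, so the E-coordinate is 1/2.
[DEG] = ½·(1·(11−(12/5)) + 7·(12/5−(-3)) + (14/5)·(-3−11)) = ½·(43/5 + 189/5 − 196/5) = 18/5, so the F-coordinate is 1/5.
Check: 3/10 + 1/2 + 1/5 = 1.

(3/10, 1/2, 1/5)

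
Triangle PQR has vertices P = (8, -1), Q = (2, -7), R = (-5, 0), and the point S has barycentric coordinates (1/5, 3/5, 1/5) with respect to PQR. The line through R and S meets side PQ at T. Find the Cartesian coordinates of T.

(7/2, -11/2)

Line RS meets PQ where the R-coordinate vanishes; zeroing S's R-weight and renormalizing leaves P, Q-weights 1/5 : 3/5 → (1/4, 3/4).
So T = (1/4)·P + (3/4)·Q = (7/2, -11/2).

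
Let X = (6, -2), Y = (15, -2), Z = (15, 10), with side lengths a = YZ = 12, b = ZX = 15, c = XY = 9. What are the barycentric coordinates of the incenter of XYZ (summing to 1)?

The incenter has barycentric coordinates proportional to the opposite side lengths: (12 : 15 : 9).
Normalizing by 12+15+9 = 36 gives (1/3, 5/12, 1/4).

(1/3, 5/12, 1/4)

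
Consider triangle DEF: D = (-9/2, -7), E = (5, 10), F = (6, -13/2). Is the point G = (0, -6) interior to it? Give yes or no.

yes

Barycentric coordinates of G: (394/695, 33/695, 268/695).
The three coordinates are positive, positive, positive; a point is interior exactly when all three are positive.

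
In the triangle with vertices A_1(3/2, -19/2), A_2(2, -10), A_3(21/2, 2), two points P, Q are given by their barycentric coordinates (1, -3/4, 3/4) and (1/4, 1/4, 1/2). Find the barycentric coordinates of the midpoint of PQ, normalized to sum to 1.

Since both coordinate triples sum to 1, the midpoint's barycentrics are the componentwise average.
(1+1/4)/2 = 5/8; similarly -1/4 and 5/8.

(5/8, -1/4, 5/8)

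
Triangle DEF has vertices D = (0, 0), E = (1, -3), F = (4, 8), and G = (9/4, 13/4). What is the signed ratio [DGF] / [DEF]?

[DEF] = ½·(0·(-3−8) + 1·(8−0) + 4·(0−(-3))) = ½·(0 + 8 + 12) = 10.
[DGF] = ½·(0·(13/4−8) + (9/4)·(8−0) + 4·(0−(13/4))) = ½·(0 + 18 − 13) = 5/2, so the ratio is (5/2)/10 = 1/4.

1/4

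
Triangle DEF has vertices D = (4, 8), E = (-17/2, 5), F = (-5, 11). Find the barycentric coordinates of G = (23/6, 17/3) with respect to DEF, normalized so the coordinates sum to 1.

Signed area of the reference triangle: [DEF] = ½·(4·(5−11) + (-17/2)·(11−8) + (-5)·(8−5)) = ½·(-24 − 51/2 − 15) = -129/4.
[GEF] = ½·((23/6)·(5−11) + (-17/2)·(11−(17/3)) + (-5)·(17/3−5)) = ½·(-23 − 136/3 − 10/3) = -215/6, so the D-coordinate is (-215/6)/(-129/4) = 10/9.
[DGF] = ½·(4·(17/3−11) + (23/6)·(11−8) + (-5)·(8−(17/3))) = ½·(-64/3 + 23/2 − 35/3) = -43/4, so the E-coordinate is 1/3.
[DEG] = ½·(4·(5−(17/3)) + (-17/2)·(17/3−8) + (23/6)·(8−5)) = ½·(-8/3 + 119/6 + 23/2) = 43/3, so the F-coordinate is -4/9.
Check: 10/9 + 1/3 − 4/9 = 1.

(10/9, 1/3, -4/9)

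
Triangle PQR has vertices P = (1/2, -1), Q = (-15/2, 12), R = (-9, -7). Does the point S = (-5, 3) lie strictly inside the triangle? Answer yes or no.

yes

Barycentric coordinates of S: (122/343, 142/343, 79/343).
The three coordinates are positive, positive, positive; a point is interior exactly when all three are positive.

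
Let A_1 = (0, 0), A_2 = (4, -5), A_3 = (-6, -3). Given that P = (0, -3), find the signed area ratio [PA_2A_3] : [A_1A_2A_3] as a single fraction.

2/7

[A_1A_2A_3] = ½·(0·(-5−(-3)) + 4·(-3−0) + (-6)·(0−(-5))) = ½·(0 − 12 − 30) = -21.
[PA_2A_3] = ½·(0·(-5−(-3)) + 4·(-3−(-3)) + (-6)·(-3−(-5))) = ½·(0 + 0 − 12) = -6, so the ratio is (-6)/(-21) = 2/7.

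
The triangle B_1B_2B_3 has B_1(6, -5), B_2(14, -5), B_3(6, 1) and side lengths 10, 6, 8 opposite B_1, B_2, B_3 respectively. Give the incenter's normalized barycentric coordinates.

The incenter has barycentric coordinates proportional to the opposite side lengths: (10 : 6 : 8).
Normalizing by 10+6+8 = 24 gives (5/12, 1/4, 1/3).

(5/12, 1/4, 1/3)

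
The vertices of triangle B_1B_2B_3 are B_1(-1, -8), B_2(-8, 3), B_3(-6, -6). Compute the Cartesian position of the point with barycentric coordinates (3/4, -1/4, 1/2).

(-7/4, -39/4)

M = (3/4)·B_1 + (-1/4)·B_2 + (1/2)·B_3.
x-coordinate: (3/4)·(-1) + (-1/4)·(-8) + (1/2)·(-6) = -7/4.
y-coordinate: (3/4)·(-8) + (-1/4)·3 + (1/2)·(-6) = -39/4.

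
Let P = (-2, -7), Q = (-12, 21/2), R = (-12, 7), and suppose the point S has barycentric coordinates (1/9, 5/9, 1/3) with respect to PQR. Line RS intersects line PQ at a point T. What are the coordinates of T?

(-31/3, 91/12)

Line RS meets PQ where the R-coordinate vanishes; zeroing S's R-weight and renormalizing leaves P, Q-weights 1/9 : 5/9 → (1/6, 5/6).
So T = (1/6)·P + (5/6)·Q = (-31/3, 91/12).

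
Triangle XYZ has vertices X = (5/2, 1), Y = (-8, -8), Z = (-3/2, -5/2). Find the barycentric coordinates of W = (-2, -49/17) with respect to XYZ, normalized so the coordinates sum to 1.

(6/17, 5/17, 6/17)

Signed area of the reference triangle: [XYZ] = ½·((5/2)·(-8−(-5/2)) + (-8)·(-5/2−1) + (-3/2)·(1−(-8))) = ½·(-55/4 + 28 − 27/2) = 3/8.
[WYZ] = ½·((-2)·(-8−(-5/2)) + (-8)·(-5/2−(-49/17)) + (-3/2)·(-49/17−(-8))) = ½·(11 − 52/17 − 261/34) = 9/68, so the X-coordinate is (9/68)/(3/8) = 6/17.
[XWZ] = ½·((5/2)·(-49/17−(-5/2)) + (-2)·(-5/2−1) + (-3/2)·(1−(-49/17))) = ½·(-65/68 + 7 − 99/17) = 15/136, so the Y-coordinate is 5/17.
[XYW] = ½·((5/2)·(-8−(-49/17)) + (-8)·(-49/17−1) + (-2)·(1−(-8))) = ½·(-435/34 + 528/17 − 18) = 9/68, so the Z-coordinate is 6/17.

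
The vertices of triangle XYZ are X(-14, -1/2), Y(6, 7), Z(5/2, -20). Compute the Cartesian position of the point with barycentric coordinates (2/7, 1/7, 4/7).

W = (2/7)·X + (1/7)·Y + (4/7)·Z.
x-coordinate: (2/7)·(-14) + (1/7)·6 + (4/7)·(5/2) = -12/7.
y-coordinate: (2/7)·(-1/2) + (1/7)·7 + (4/7)·(-20) = -74/7.

(-12/7, -74/7)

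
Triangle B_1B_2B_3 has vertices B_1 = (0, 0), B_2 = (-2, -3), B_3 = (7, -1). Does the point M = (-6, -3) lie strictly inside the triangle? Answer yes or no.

Barycentric coordinates of M: (8/23, 27/23, -12/23).
The three coordinates are positive, positive, negative; a point is interior exactly when all three are positive.

no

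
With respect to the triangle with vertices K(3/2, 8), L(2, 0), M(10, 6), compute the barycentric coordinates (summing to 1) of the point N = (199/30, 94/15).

(1/3, 1/15, 3/5)

Signed area of the reference triangle: [KLM] = ½·((3/2)·(0−6) + 2·(6−8) + 10·(8−0)) = ½·(-9 − 4 + 80) = 67/2.
[NLM] = ½·((199/30)·(0−6) + 2·(6−(94/15)) + 10·(94/15−0)) = ½·(-199/5 − 8/15 + 188/3) = 67/6, so the K-coordinate is (67/6)/(67/2) = 1/3.
[KNM] = ½·((3/2)·(94/15−6) + (199/30)·(6−8) + 10·(8−(94/15))) = ½·(2/5 − 199/15 + 52/3) = 67/30, so the L-coordinate is 1/15.
[KLN] = ½·((3/2)·(0−(94/15)) + 2·(94/15−8) + (199/30)·(8−0)) = ½·(-47/5 − 52/15 + 796/15) = 201/10, so the M-coordinate is 3/5.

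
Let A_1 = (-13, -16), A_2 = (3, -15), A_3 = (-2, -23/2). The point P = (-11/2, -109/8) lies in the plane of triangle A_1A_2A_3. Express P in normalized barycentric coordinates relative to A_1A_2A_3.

Signed area of the reference triangle: [A_1A_2A_3] = ½·((-13)·(-15−(-23/2)) + 3·(-23/2−(-16)) + (-2)·(-16−(-15))) = ½·(91/2 + 27/2 + 2) = 61/2.
[PA_2A_3] = ½·((-11/2)·(-15−(-23/2)) + 3·(-23/2−(-109/8)) + (-2)·(-109/8−(-15))) = ½·(77/4 + 51/8 − 11/4) = 183/16, so the A_1-coordinate is (183/16)/(61/2) = 3/8.
[A_1PA_3] = ½·((-13)·(-109/8−(-23/2)) + (-11/2)·(-23/2−(-16)) + (-2)·(-16−(-109/8))) = ½·(221/8 − 99/4 + 19/4) = 61/16, so the A_2-coordinate is 1/8.
[A_1A_2P] = ½·((-13)·(-15−(-109/8)) + 3·(-109/8−(-16)) + (-11/2)·(-16−(-15))) = ½·(143/8 + 57/8 + 11/2) = 61/4, so the A_3-coordinate is 1/2.

(3/8, 1/8, 1/2)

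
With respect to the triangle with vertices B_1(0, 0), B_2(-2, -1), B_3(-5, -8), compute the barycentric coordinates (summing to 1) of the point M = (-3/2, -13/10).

(2/5, 1/2, 1/10)

Signed area of the reference triangle: [B_1B_2B_3] = ½·(0·(-1−(-8)) + (-2)·(-8−0) + (-5)·(0−(-1))) = ½·(0 + 16 − 5) = 11/2.
[MB_2B_3] = ½·((-3/2)·(-1−(-8)) + (-2)·(-8−(-13/10)) + (-5)·(-13/10−(-1))) = ½·(-21/2 + 67/5 + 3/2) = 11/5, so the B_1-coordinate is (11/5)/(11/2) = 2/5.
[B_1MB_3] = ½·(0·(-13/10−(-8)) + (-3/2)·(-8−0) + (-5)·(0−(-13/10))) = ½·(0 + 12 − 13/2) = 11/4, so the B_2-coordinate is 1/2.
[B_1B_2M] = ½·(0·(-1−(-13/10)) + (-2)·(-13/10−0) + (-3/2)·(0−(-1))) = ½·(0 + 13/5 − 3/2) = 11/20, so the B_3-coordinate is 1/10.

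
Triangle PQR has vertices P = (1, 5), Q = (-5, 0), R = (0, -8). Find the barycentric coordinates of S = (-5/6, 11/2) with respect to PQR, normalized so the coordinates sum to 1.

(5/6, 1/3, -1/6)

Signed area of the reference triangle: [PQR] = ½·(1·(0−(-8)) + (-5)·(-8−5) + 0·(5−0)) = ½·(8 + 65 + 0) = 73/2.
[SQR] = ½·((-5/6)·(0−(-8)) + (-5)·(-8−(11/2)) + 0·(11/2−0)) = ½·(-20/3 + 135/2 + 0) = 365/12, so the P-coordinate is (365/12)/(73/2) = 5/6.
[PSR] = ½·(1·(11/2−(-8)) + (-5/6)·(-8−5) + 0·(5−(11/2))) = ½·(27/2 + 65/6 + 0) = 73/6, so the Q-coordinate is 1/3.
[PQS] = ½·(1·(0−(11/2)) + (-5)·(11/2−5) + (-5/6)·(5−0)) = ½·(-11/2 − 5/2 − 25/6) = -73/12, so the R-coordinate is -1/6.
Check: 5/6 + 1/3 − 1/6 = 1.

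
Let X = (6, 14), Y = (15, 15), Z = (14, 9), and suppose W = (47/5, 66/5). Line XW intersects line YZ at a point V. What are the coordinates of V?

Barycentric coordinates of W with respect to XYZ: (3/5, 1/5, 1/5).
On side YZ the X-coordinate is zero; dropping W's X-weight 3/5 and renormalizing the remaining 1/5 : 1/5 gives weights 1/2, 1/2 on Y, Z.
V = (1/2)·(15, 15) + (1/2)·(14, 9) = (29/2, 12).

(29/2, 12)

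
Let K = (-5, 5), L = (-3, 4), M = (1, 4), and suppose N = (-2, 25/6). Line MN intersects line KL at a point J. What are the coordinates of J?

Barycentric coordinates of N with respect to KLM: (1/6, 1/2, 1/3).
On side KL the M-coordinate is zero; dropping N's M-weight 1/3 and renormalizing the remaining 1/6 : 1/2 gives weights 1/4, 3/4 on K, L.
J = (1/4)·(-5, 5) + (3/4)·(-3, 4) = (-7/2, 17/4).

(-7/2, 17/4)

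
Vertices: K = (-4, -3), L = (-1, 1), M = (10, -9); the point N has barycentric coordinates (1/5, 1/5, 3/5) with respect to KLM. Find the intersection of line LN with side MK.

(13/2, -15/2)

Line LN meets MK where the L-coordinate vanishes; zeroing N's L-weight and renormalizing leaves M, K-weights 3/5 : 1/5 → (3/4, 1/4).
So J = (3/4)·M + (1/4)·K = (13/2, -15/2).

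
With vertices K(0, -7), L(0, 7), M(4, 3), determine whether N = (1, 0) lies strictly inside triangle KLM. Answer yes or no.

yes

Barycentric coordinates of N: (3/7, 9/28, 1/4).
The three coordinates are positive, positive, positive; a point is interior exactly when all three are positive.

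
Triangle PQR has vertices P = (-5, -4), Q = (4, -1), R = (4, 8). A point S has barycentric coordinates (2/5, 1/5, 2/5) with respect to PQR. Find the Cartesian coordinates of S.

S = (2/5)·P + (1/5)·Q + (2/5)·R.
x-coordinate: (2/5)·(-5) + (1/5)·4 + (2/5)·4 = 2/5.
y-coordinate: (2/5)·(-4) + (1/5)·(-1) + (2/5)·8 = 7/5.

(2/5, 7/5)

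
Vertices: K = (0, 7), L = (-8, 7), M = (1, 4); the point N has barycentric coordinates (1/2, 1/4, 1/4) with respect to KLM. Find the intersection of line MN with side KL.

(-8/3, 7)

Line MN meets KL where the M-coordinate vanishes; zeroing N's M-weight and renormalizing leaves K, L-weights 1/2 : 1/4 → (2/3, 1/3).
So J = (2/3)·K + (1/3)·L = (-8/3, 7).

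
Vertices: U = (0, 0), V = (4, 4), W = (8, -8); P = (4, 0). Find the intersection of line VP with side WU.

(4, -4)

Barycentric coordinates of P with respect to UVW: (1/4, 1/2, 1/4).
On side WU the V-coordinate is zero; dropping P's V-weight 1/2 and renormalizing the remaining 1/4 : 1/4 gives weights 1/2, 1/2 on W, U.
Q = (1/2)·(8, -8) + (1/2)·(0, 0) = (4, -4).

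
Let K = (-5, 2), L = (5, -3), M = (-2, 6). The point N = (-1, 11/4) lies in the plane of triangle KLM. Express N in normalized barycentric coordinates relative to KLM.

Signed area of the reference triangle: [KLM] = ½·((-5)·(-3−6) + 5·(6−2) + (-2)·(2−(-3))) = ½·(45 + 20 − 10) = 55/2.
[NLM] = ½·((-1)·(-3−6) + 5·(6−(11/4)) + (-2)·(11/4−(-3))) = ½·(9 + 65/4 − 23/2) = 55/8, so the K-coordinate is (55/8)/(55/2) = 1/4.
[KNM] = ½·((-5)·(11/4−6) + (-1)·(6−2) + (-2)·(2−(11/4))) = ½·(65/4 − 4 + 3/2) = 55/8, so the L-coordinate is 1/4.
[KLN] = ½·((-5)·(-3−(11/4)) + 5·(11/4−2) + (-1)·(2−(-3))) = ½·(115/4 + 15/4 − 5) = 55/4, so the M-coordinate is 1/2.

(1/4, 1/4, 1/2)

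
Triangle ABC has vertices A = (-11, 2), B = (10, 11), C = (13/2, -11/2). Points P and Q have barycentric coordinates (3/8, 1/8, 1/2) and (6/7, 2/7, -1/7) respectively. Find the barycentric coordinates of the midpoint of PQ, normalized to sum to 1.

(69/112, 23/112, 5/28)

Since both coordinate triples sum to 1, the midpoint's barycentrics are the componentwise average.
(3/8+6/7)/2 = 69/112; similarly 23/112 and 5/28.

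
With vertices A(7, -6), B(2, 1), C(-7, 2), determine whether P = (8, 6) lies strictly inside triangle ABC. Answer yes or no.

no

Barycentric coordinates of P: (-51/58, 88/29, -67/58).
The three coordinates are negative, positive, negative; a point is interior exactly when all three are positive.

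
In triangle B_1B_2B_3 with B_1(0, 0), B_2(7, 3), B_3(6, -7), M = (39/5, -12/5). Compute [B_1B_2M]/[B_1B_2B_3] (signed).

3/5

[B_1B_2B_3] = ½·(0·(3−(-7)) + 7·(-7−0) + 6·(0−3)) = ½·(0 − 49 − 18) = -67/2.
[B_1B_2M] = ½·(0·(3−(-12/5)) + 7·(-12/5−0) + (39/5)·(0−3)) = ½·(0 − 84/5 − 117/5) = -201/10, so the ratio is (-201/10)/(-67/2) = 3/5.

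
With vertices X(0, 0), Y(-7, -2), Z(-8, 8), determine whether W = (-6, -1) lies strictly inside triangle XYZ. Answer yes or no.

yes

Barycentric coordinates of W: (11/72, 7/9, 5/72).
The three coordinates are positive, positive, positive; a point is interior exactly when all three are positive.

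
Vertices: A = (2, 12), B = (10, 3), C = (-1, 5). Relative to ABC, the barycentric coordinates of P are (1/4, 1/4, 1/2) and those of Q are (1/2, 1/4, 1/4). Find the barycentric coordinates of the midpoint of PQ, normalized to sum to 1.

(3/8, 1/4, 3/8)

Since both coordinate triples sum to 1, the midpoint's barycentrics are the componentwise average.
(1/4+1/2)/2 = 3/8; similarly 1/4 and 3/8.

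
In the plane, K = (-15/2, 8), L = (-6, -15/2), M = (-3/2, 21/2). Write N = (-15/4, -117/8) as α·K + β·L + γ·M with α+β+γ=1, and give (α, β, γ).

(-3/4, 3/2, 1/4)

Signed area of the reference triangle: [KLM] = ½·((-15/2)·(-15/2−(21/2)) + (-6)·(21/2−8) + (-3/2)·(8−(-15/2))) = ½·(135 − 15 − 93/4) = 387/8.
[NLM] = ½·((-15/4)·(-15/2−(21/2)) + (-6)·(21/2−(-117/8)) + (-3/2)·(-117/8−(-15/2))) = ½·(135/2 − 603/4 + 171/16) = -1161/32, so the K-coordinate is (-1161/32)/(387/8) = -3/4.
[KNM] = ½·((-15/2)·(-117/8−(21/2)) + (-15/4)·(21/2−8) + (-3/2)·(8−(-117/8))) = ½·(3015/16 − 75/8 − 543/16) = 1161/16, so the L-coordinate is 3/2.
[KLN] = ½·((-15/2)·(-15/2−(-117/8)) + (-6)·(-117/8−8) + (-15/4)·(8−(-15/2))) = ½·(-855/16 + 543/4 − 465/8) = 387/32, so the M-coordinate is 1/4.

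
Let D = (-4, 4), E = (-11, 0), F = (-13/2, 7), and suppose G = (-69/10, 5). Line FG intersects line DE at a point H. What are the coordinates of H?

(-15/2, 2)

Barycentric coordinates of G with respect to DEF: (1/5, 1/5, 3/5).
On side DE the F-coordinate is zero; dropping G's F-weight 3/5 and renormalizing the remaining 1/5 : 1/5 gives weights 1/2, 1/2 on D, E.
H = (1/2)·(-4, 4) + (1/2)·(-11, 0) = (-15/2, 2).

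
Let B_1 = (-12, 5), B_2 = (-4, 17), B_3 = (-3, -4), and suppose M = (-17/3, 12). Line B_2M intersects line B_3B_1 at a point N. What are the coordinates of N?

Barycentric coordinates of M with respect to B_1B_2B_3: (2/9, 2/3, 1/9).
On side B_3B_1 the B_2-coordinate is zero; dropping M's B_2-weight 2/3 and renormalizing the remaining 1/9 : 2/9 gives weights 1/3, 2/3 on B_3, B_1.
N = (1/3)·(-3, -4) + (2/3)·(-12, 5) = (-9, 2).

(-9, 2)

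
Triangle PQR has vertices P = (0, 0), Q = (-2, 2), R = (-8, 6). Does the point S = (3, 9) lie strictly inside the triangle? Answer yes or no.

Barycentric coordinates of S: (-31/2, 45/2, -6).
The three coordinates are negative, positive, negative; a point is interior exactly when all three are positive.

no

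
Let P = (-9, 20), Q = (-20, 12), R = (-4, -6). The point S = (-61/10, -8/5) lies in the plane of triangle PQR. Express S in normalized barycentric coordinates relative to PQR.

Signed area of the reference triangle: [PQR] = ½·((-9)·(12−(-6)) + (-20)·(-6−20) + (-4)·(20−12)) = ½·(-162 + 520 − 32) = 163.
[SQR] = ½·((-61/10)·(12−(-6)) + (-20)·(-6−(-8/5)) + (-4)·(-8/5−12)) = ½·(-549/5 + 88 + 272/5) = 163/10, so the P-coordinate is (163/10)/163 = 1/10.
[PSR] = ½·((-9)·(-8/5−(-6)) + (-61/10)·(-6−20) + (-4)·(20−(-8/5))) = ½·(-198/5 + 793/5 − 432/5) = 163/10, so the Q-coordinate is 1/10.
[PQS] = ½·((-9)·(12−(-8/5)) + (-20)·(-8/5−20) + (-61/10)·(20−12)) = ½·(-612/5 + 432 − 244/5) = 652/5, so the R-coordinate is 4/5.
Check: 1/10 + 1/10 + 4/5 = 1.

(1/10, 1/10, 4/5)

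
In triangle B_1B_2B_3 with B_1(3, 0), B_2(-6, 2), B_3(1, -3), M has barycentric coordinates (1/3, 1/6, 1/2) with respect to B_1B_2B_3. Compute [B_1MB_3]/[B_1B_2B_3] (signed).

1/6

The signed ratio [B_1MB_3]/[B_1B_2B_3] equals the barycentric coordinate of M at vertex B_2, which is 1/6.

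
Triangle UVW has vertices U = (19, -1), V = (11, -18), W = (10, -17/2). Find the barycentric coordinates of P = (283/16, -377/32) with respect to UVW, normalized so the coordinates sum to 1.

(3/4, 15/16, -11/16)

Signed area of the reference triangle: [UVW] = ½·(19·(-18−(-17/2)) + 11·(-17/2−(-1)) + 10·(-1−(-18))) = ½·(-361/2 − 165/2 + 170) = -93/2.
[PVW] = ½·((283/16)·(-18−(-17/2)) + 11·(-17/2−(-377/32)) + 10·(-377/32−(-18))) = ½·(-5377/32 + 1155/32 + 995/16) = -279/8, so the U-coordinate is (-279/8)/(-93/2) = 3/4.
[UPW] = ½·(19·(-377/32−(-17/2)) + (283/16)·(-17/2−(-1)) + 10·(-1−(-377/32))) = ½·(-1995/32 − 4245/32 + 1725/16) = -1395/32, so the V-coordinate is 15/16.
[UVP] = ½·(19·(-18−(-377/32)) + 11·(-377/32−(-1)) + (283/16)·(-1−(-18))) = ½·(-3781/32 − 3795/32 + 4811/16) = 1023/32, so the W-coordinate is -11/16.
Check: 3/4 + 15/16 − 11/16 = 1.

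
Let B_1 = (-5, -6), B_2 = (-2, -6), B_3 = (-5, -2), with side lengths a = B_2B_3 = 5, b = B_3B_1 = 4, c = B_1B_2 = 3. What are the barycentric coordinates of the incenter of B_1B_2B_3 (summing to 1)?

(5/12, 1/3, 1/4)

The incenter has barycentric coordinates proportional to the opposite side lengths: (5 : 4 : 3).
Normalizing by 5+4+3 = 12 gives (5/12, 1/3, 1/4).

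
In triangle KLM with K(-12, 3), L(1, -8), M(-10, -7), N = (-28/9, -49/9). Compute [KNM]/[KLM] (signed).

2/3

[KLM] = ½·((-12)·(-8−(-7)) + 1·(-7−3) + (-10)·(3−(-8))) = ½·(12 − 10 − 110) = -54.
[KNM] = ½·((-12)·(-49/9−(-7)) + (-28/9)·(-7−3) + (-10)·(3−(-49/9))) = ½·(-56/3 + 280/9 − 760/9) = -36, so the ratio is (-36)/(-54) = 2/3.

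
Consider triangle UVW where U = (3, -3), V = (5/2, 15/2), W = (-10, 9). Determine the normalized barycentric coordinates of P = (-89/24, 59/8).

(1/12, 5/12, 1/2)

Signed area of the reference triangle: [UVW] = ½·(3·(15/2−9) + (5/2)·(9−(-3)) + (-10)·(-3−(15/2))) = ½·(-9/2 + 30 + 105) = 261/4.
[PVW] = ½·((-89/24)·(15/2−9) + (5/2)·(9−(59/8)) + (-10)·(59/8−(15/2))) = ½·(89/16 + 65/16 + 5/4) = 87/16, so the U-coordinate is (87/16)/(261/4) = 1/12.
[UPW] = ½·(3·(59/8−9) + (-89/24)·(9−(-3)) + (-10)·(-3−(59/8))) = ½·(-39/8 − 89/2 + 415/4) = 435/16, so the V-coordinate is 5/12.
[UVP] = ½·(3·(15/2−(59/8)) + (5/2)·(59/8−(-3)) + (-89/24)·(-3−(15/2))) = ½·(3/8 + 415/16 + 623/16) = 261/8, so the W-coordinate is 1/2.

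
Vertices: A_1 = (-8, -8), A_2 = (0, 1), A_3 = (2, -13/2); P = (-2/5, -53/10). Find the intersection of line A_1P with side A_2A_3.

Barycentric coordinates of P with respect to A_1A_2A_3: (1/5, 1/5, 3/5).
On side A_2A_3 the A_1-coordinate is zero; dropping P's A_1-weight 1/5 and renormalizing the remaining 1/5 : 3/5 gives weights 1/4, 3/4 on A_2, A_3.
Q = (1/4)·(0, 1) + (3/4)·(2, -13/2) = (3/2, -37/8).

(3/2, -37/8)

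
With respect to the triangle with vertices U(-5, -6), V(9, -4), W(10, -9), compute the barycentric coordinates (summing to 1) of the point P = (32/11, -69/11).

Signed area of the reference triangle: [UVW] = ½·((-5)·(-4−(-9)) + 9·(-9−(-6)) + 10·(-6−(-4))) = ½·(-25 − 27 − 20) = -36.
[PVW] = ½·((32/11)·(-4−(-9)) + 9·(-9−(-69/11)) + 10·(-69/11−(-4))) = ½·(160/11 − 270/11 − 250/11) = -180/11, so the U-coordinate is (-180/11)/(-36) = 5/11.
[UPW] = ½·((-5)·(-69/11−(-9)) + (32/11)·(-9−(-6)) + 10·(-6−(-69/11))) = ½·(-150/11 − 96/11 + 30/11) = -108/11, so the V-coordinate is 3/11.
[UVP] = ½·((-5)·(-4−(-69/11)) + 9·(-69/11−(-6)) + (32/11)·(-6−(-4))) = ½·(-125/11 − 27/11 − 64/11) = -108/11, so the W-coordinate is 3/11.
Check: 5/11 + 3/11 + 3/11 = 1.

(5/11, 3/11, 3/11)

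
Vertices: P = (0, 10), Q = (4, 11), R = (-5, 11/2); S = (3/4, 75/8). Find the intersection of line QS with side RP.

(-5/2, 31/4)

Barycentric coordinates of S with respect to PQR: (1/4, 1/2, 1/4).
On side RP the Q-coordinate is zero; dropping S's Q-weight 1/2 and renormalizing the remaining 1/4 : 1/4 gives weights 1/2, 1/2 on R, P.
T = (1/2)·(-5, 11/2) + (1/2)·(0, 10) = (-5/2, 31/4).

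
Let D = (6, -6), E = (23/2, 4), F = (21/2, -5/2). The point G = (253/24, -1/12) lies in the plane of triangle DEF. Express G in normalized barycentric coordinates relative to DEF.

Signed area of the reference triangle: [DEF] = ½·(6·(4−(-5/2)) + (23/2)·(-5/2−(-6)) + (21/2)·(-6−4)) = ½·(39 + 161/4 − 105) = -103/8.
[GEF] = ½·((253/24)·(4−(-5/2)) + (23/2)·(-5/2−(-1/12)) + (21/2)·(-1/12−4)) = ½·(3289/48 − 667/24 − 343/8) = -103/96, so the D-coordinate is (-103/96)/(-103/8) = 1/12.
[DGF] = ½·(6·(-1/12−(-5/2)) + (253/24)·(-5/2−(-6)) + (21/2)·(-6−(-1/12))) = ½·(29/2 + 1771/48 − 497/8) = -515/96, so the E-coordinate is 5/12.
[DEG] = ½·(6·(4−(-1/12)) + (23/2)·(-1/12−(-6)) + (253/24)·(-6−4)) = ½·(49/2 + 1633/24 − 1265/12) = -103/16, so the F-coordinate is 1/2.

(1/12, 5/12, 1/2)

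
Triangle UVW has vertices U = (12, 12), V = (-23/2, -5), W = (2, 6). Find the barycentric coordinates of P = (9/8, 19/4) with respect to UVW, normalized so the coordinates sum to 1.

(1/4, 1/4, 1/2)

Signed area of the reference triangle: [UVW] = ½·(12·(-5−6) + (-23/2)·(6−12) + 2·(12−(-5))) = ½·(-132 + 69 + 34) = -29/2.
[PVW] = ½·((9/8)·(-5−6) + (-23/2)·(6−(19/4)) + 2·(19/4−(-5))) = ½·(-99/8 − 115/8 + 39/2) = -29/8, so the U-coordinate is (-29/8)/(-29/2) = 1/4.
[UPW] = ½·(12·(19/4−6) + (9/8)·(6−12) + 2·(12−(19/4))) = ½·(-15 − 27/4 + 29/2) = -29/8, so the V-coordinate is 1/4.
[UVP] = ½·(12·(-5−(19/4)) + (-23/2)·(19/4−12) + (9/8)·(12−(-5))) = ½·(-117 + 667/8 + 153/8) = -29/4, so the W-coordinate is 1/2.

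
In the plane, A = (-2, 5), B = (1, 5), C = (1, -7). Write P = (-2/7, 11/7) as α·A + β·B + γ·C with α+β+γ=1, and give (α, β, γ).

(3/7, 2/7, 2/7)

Signed area of the reference triangle: [ABC] = ½·((-2)·(5−(-7)) + 1·(-7−5) + 1·(5−5)) = ½·(-24 − 12 + 0) = -18.
[PBC] = ½·((-2/7)·(5−(-7)) + 1·(-7−(11/7)) + 1·(11/7−5)) = ½·(-24/7 − 60/7 − 24/7) = -54/7, so the A-coordinate is (-54/7)/(-18) = 3/7.
[APC] = ½·((-2)·(11/7−(-7)) + (-2/7)·(-7−5) + 1·(5−(11/7))) = ½·(-120/7 + 24/7 + 24/7) = -36/7, so the B-coordinate is 2/7.
[ABP] = ½·((-2)·(5−(11/7)) + 1·(11/7−5) + (-2/7)·(5−5)) = ½·(-48/7 − 24/7 + 0) = -36/7, so the C-coordinate is 2/7.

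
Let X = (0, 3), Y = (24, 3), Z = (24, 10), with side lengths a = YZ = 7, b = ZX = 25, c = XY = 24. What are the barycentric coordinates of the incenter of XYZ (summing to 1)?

The incenter has barycentric coordinates proportional to the opposite side lengths: (7 : 25 : 24).
Normalizing by 7+25+24 = 56 gives (1/8, 25/56, 3/7).

(1/8, 25/56, 3/7)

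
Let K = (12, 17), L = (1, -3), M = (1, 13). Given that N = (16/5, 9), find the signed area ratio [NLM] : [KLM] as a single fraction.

[KLM] = ½·(12·(-3−13) + 1·(13−17) + 1·(17−(-3))) = ½·(-192 − 4 + 20) = -88.
[NLM] = ½·((16/5)·(-3−13) + 1·(13−9) + 1·(9−(-3))) = ½·(-256/5 + 4 + 12) = -88/5, so the ratio is (-88/5)/(-88) = 1/5.

1/5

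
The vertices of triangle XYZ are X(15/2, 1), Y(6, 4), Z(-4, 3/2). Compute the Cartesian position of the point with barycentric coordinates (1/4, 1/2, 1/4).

W = (1/4)·X + (1/2)·Y + (1/4)·Z.
x-coordinate: (1/4)·(15/2) + (1/2)·6 + (1/4)·(-4) = 31/8.
y-coordinate: (1/4)·1 + (1/2)·4 + (1/4)·(3/2) = 21/8.

(31/8, 21/8)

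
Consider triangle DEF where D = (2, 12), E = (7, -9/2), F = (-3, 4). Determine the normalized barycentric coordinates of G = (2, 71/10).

(3/5, 1/5, 1/5)

Signed area of the reference triangle: [DEF] = ½·(2·(-9/2−4) + 7·(4−12) + (-3)·(12−(-9/2))) = ½·(-17 − 56 − 99/2) = -245/4.
[GEF] = ½·(2·(-9/2−4) + 7·(4−(71/10)) + (-3)·(71/10−(-9/2))) = ½·(-17 − 217/10 − 174/5) = -147/4, so the D-coordinate is (-147/4)/(-245/4) = 3/5.
[DGF] = ½·(2·(71/10−4) + 2·(4−12) + (-3)·(12−(71/10))) = ½·(31/5 − 16 − 147/10) = -49/4, so the E-coordinate is 1/5.
[DEG] = ½·(2·(-9/2−(71/10)) + 7·(71/10−12) + 2·(12−(-9/2))) = ½·(-116/5 − 343/10 + 33) = -49/4, so the F-coordinate is 1/5.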